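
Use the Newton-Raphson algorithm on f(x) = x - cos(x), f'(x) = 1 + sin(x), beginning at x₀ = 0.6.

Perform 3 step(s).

f(x) = x - cos(x)
f'(x) = 1 + sin(x)
x₀ = 0.6

Newton-Raphson formula: x_{n+1} = x_n - f(x_n)/f'(x_n)

Iteration 1:
  f(0.600000) = -0.225336
  f'(0.600000) = 1.564642
  x_1 = 0.600000 - (-0.225336)/1.564642 = 0.744017
Iteration 2:
  f(0.744017) = 0.008264
  f'(0.744017) = 1.677249
  x_2 = 0.744017 - 0.008264/1.677249 = 0.739090
Iteration 3:
  f(0.739090) = 0.000009
  f'(0.739090) = 1.673616
  x_3 = 0.739090 - 0.000009/1.673616 = 0.739085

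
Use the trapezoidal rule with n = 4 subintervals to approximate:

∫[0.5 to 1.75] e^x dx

f(x) = e^x
a = 0.5, b = 1.75, n = 4
h = (b - a)/n = 0.312500

Trapezoidal rule: (h/2)[f(x₀) + 2f(x₁) + 2f(x₂) + ... + f(xₙ)]

x_0 = 0.5000, f(x_0) = 1.648721, coefficient = 1
x_1 = 0.8125, f(x_1) = 2.253535, coefficient = 2
x_2 = 1.1250, f(x_2) = 3.080217, coefficient = 2
x_3 = 1.4375, f(x_3) = 4.210157, coefficient = 2
x_4 = 1.7500, f(x_4) = 5.754603, coefficient = 1

I ≈ (0.312500/2) × 26.491142 = 4.139241
Exact value: 4.105881
Error: 0.033359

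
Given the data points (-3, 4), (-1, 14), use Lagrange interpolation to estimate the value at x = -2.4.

Lagrange interpolation formula:
P(x) = Σ yᵢ × Lᵢ(x)
where Lᵢ(x) = Π_{j≠i} (x - xⱼ)/(xᵢ - xⱼ)

L_0(-2.4) = (-2.4 - (-1))/(-3 - (-1)) = 0.700000
L_1(-2.4) = (-2.4 - (-3))/(-1 - (-3)) = 0.300000

P(-2.4) = 4×L_0(-2.4) + 14×L_1(-2.4)
P(-2.4) = 7.000000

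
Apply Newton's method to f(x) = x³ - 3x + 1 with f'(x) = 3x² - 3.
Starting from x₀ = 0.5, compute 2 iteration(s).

f(x) = x³ - 3x + 1
f'(x) = 3x² - 3
x₀ = 0.5

Newton-Raphson formula: x_{n+1} = x_n - f(x_n)/f'(x_n)

Iteration 1:
  f(0.500000) = -0.375000
  f'(0.500000) = -2.250000
  x_1 = 0.500000 - (-0.375000)/(-2.250000) = 0.333333
Iteration 2:
  f(0.333333) = 0.037037
  f'(0.333333) = -2.666667
  x_2 = 0.333333 - 0.037037/(-2.666667) = 0.347222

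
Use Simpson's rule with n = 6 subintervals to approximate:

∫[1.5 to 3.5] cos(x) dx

f(x) = cos(x)
a = 1.5, b = 3.5, n = 6
h = (b - a)/n = 0.333333

Simpson's rule: (h/3)[f(x₀) + 4f(x₁) + 2f(x₂) + ... + f(xₙ)]

x_0 = 1.5000, f(x_0) = 0.070737, coefficient = 1
x_1 = 1.8333, f(x_1) = -0.259531, coefficient = 4
x_2 = 2.1667, f(x_2) = -0.561229, coefficient = 2
x_3 = 2.5000, f(x_3) = -0.801144, coefficient = 4
x_4 = 2.8333, f(x_4) = -0.952863, coefficient = 2
x_5 = 3.1667, f(x_5) = -0.999686, coefficient = 4
x_6 = 3.5000, f(x_6) = -0.936457, coefficient = 1

I ≈ (0.333333/3) × -12.135347 = -1.348372
Exact value: -1.348278
Error: 0.000094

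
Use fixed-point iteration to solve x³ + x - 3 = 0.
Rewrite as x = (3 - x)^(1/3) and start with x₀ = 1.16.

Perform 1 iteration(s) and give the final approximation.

Equation: x³ + x - 3 = 0
Fixed-point form: x = (3 - x)^(1/3)
x₀ = 1.16

x_1 = g(1.160000) = 1.225385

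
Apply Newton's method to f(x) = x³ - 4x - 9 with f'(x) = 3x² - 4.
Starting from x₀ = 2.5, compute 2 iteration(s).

f(x) = x³ - 4x - 9
f'(x) = 3x² - 4
x₀ = 2.5

Newton-Raphson formula: x_{n+1} = x_n - f(x_n)/f'(x_n)

Iteration 1:
  f(2.500000) = -3.375000
  f'(2.500000) = 14.750000
  x_1 = 2.500000 - (-3.375000)/14.750000 = 2.728814
Iteration 2:
  f(2.728814) = 0.404647
  f'(2.728814) = 18.339270
  x_2 = 2.728814 - 0.404647/18.339270 = 2.706749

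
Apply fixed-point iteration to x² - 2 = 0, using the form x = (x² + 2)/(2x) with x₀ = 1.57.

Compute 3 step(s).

Equation: x² - 2 = 0
Fixed-point form: x = (x² + 2)/(2x)
x₀ = 1.57

x_1 = g(1.570000) = 1.421943
x_2 = g(1.421943) = 1.414235
x_3 = g(1.414235) = 1.414214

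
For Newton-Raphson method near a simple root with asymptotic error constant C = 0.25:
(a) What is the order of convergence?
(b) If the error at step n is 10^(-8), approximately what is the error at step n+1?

(a) Newton-Raphson has quadratic (order 2) convergence near simple roots.
    This means |e_{n+1}| ≈ C|e_n|².

(b) With |e_n| = 10^(-8) and C = 0.25:
    |e_{n+1}| ≈ 0.25 × (10^(-8))² = 0.25 × 10^(-16)

(a) 2 (quadratic); (b) |e_{n+1}| ≈ 2.500e-17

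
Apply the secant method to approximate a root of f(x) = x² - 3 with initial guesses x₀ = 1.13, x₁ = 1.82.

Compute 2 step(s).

f(x) = x² - 3
x₀ = 1.13, x₁ = 1.82

Secant formula: x_{n+1} = x_n - f(x_n)(x_n - x_{n-1})/(f(x_n) - f(x_{n-1}))

Iteration 1:
  f(1.130000) = -1.723100
  f(1.820000) = 0.312400
  x_2 = 1.820000 - 0.312400×(1.820000 - 1.130000)/(0.312400 - (-1.723100))
       = 1.714102
Iteration 2:
  f(1.820000) = 0.312400
  f(1.714102) = -0.061855
  x_3 = 1.714102 - (-0.061855)×(1.714102 - 1.820000)/(-0.061855 - 0.312400)
       = 1.731604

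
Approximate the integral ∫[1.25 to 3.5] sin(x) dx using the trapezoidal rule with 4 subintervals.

f(x) = sin(x)
a = 1.25, b = 3.5, n = 4
h = (b - a)/n = 0.562500

Trapezoidal rule: (h/2)[f(x₀) + 2f(x₁) + 2f(x₂) + ... + f(xₙ)]

x_0 = 1.2500, f(x_0) = 0.948985, coefficient = 1
x_1 = 1.8125, f(x_1) = 0.970932, coefficient = 2
x_2 = 2.3750, f(x_2) = 0.693685, coefficient = 2
x_3 = 2.9375, f(x_3) = 0.202679, coefficient = 2
x_4 = 3.5000, f(x_4) = -0.350783, coefficient = 1

I ≈ (0.562500/2) × 4.332792 = 1.218598
Exact value: 1.251779
Error: 0.033181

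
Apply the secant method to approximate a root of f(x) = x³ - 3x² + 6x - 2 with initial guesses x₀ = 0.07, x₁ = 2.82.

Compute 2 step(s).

f(x) = x³ - 3x² + 6x - 2
x₀ = 0.07, x₁ = 2.82

Secant formula: x_{n+1} = x_n - f(x_n)(x_n - x_{n-1})/(f(x_n) - f(x_{n-1}))

Iteration 1:
  f(0.070000) = -1.594357
  f(2.820000) = 13.488568
  x_2 = 2.820000 - 13.488568×(2.820000 - 0.070000)/(13.488568 - (-1.594357))
       = 0.360692
Iteration 2:
  f(2.820000) = 13.488568
  f(0.360692) = -0.179220
  x_3 = 0.360692 - (-0.179220)×(0.360692 - 2.820000)/(-0.179220 - 13.488568)
       = 0.392940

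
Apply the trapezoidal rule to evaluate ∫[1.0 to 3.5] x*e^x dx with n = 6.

f(x) = x*e^x
a = 1.0, b = 3.5, n = 6
h = (b - a)/n = 0.416667

Trapezoidal rule: (h/2)[f(x₀) + 2f(x₁) + 2f(x₂) + ... + f(xₙ)]

x_0 = 1.0000, f(x_0) = 2.718282, coefficient = 1
x_1 = 1.4167, f(x_1) = 5.841417, coefficient = 2
x_2 = 1.8333, f(x_2) = 11.466952, coefficient = 2
x_3 = 2.2500, f(x_3) = 21.347406, coefficient = 2
x_4 = 2.6667, f(x_4) = 38.378443, coefficient = 2
x_5 = 3.0833, f(x_5) = 67.312409, coefficient = 2
x_6 = 3.5000, f(x_6) = 115.904082, coefficient = 1

I ≈ (0.416667/2) × 407.315615 = 84.857420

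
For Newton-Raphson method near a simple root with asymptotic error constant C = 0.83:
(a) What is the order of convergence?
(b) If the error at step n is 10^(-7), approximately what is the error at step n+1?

(a) Newton-Raphson has quadratic (order 2) convergence near simple roots.
    This means |e_{n+1}| ≈ C|e_n|².

(b) With |e_n| = 10^(-7) and C = 0.83:
    |e_{n+1}| ≈ 0.83 × (10^(-7))² = 0.83 × 10^(-14)

(a) 2 (quadratic); (b) |e_{n+1}| ≈ 8.300e-15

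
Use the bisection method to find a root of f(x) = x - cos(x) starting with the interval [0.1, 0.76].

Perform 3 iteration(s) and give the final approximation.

f(x) = x - cos(x)
Initial interval: [0.1, 0.76]

Iteration 1:
  c_1 = (0.100000 + 0.760000)/2 = 0.430000
  f(c_1) = f(0.430000) = -0.478966
  f(a) × f(c) ≥ 0, new interval: [0.430000, 0.760000]
Iteration 2:
  c_2 = (0.430000 + 0.760000)/2 = 0.595000
  f(c_2) = f(0.595000) = -0.233148
  f(a) × f(c) ≥ 0, new interval: [0.595000, 0.760000]
Iteration 3:
  c_3 = (0.595000 + 0.760000)/2 = 0.677500
  f(c_3) = f(0.677500) = -0.101642
  f(a) × f(c) ≥ 0, new interval: [0.677500, 0.760000]

After 3 iteration(s), the approximation is c_3 = 0.677500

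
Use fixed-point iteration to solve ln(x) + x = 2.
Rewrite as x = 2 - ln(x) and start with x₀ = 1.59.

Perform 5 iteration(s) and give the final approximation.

Equation: ln(x) + x = 2
Fixed-point form: x = 2 - ln(x)
x₀ = 1.59

x_1 = g(1.590000) = 1.536266
x_2 = g(1.536266) = 1.570645
x_3 = g(1.570645) = 1.548514
x_4 = g(1.548514) = 1.562705
x_5 = g(1.562705) = 1.553582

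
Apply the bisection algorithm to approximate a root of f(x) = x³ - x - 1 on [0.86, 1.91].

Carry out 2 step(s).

f(x) = x³ - x - 1
Initial interval: [0.86, 1.91]

Iteration 1:
  c_1 = (0.860000 + 1.910000)/2 = 1.385000
  f(c_1) = f(1.385000) = 0.271742
  f(a) × f(c) < 0, new interval: [0.860000, 1.385000]
Iteration 2:
  c_2 = (0.860000 + 1.385000)/2 = 1.122500
  f(c_2) = f(1.122500) = -0.708143
  f(a) × f(c) ≥ 0, new interval: [1.122500, 1.385000]

After 2 iteration(s), the approximation is c_2 = 1.122500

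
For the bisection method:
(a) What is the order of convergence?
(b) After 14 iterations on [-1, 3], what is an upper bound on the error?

(a) Bisection has linear (order 1) convergence; the error is halved each step.

(b) Error bound = (b-a)/2^n = (3 - (-1))/2^{14}
    = 4/2^{14}

(a) 1 (linear); (b) error ≤ 2.44e-04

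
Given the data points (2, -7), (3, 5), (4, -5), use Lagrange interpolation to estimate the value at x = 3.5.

Lagrange interpolation formula:
P(x) = Σ yᵢ × Lᵢ(x)
where Lᵢ(x) = Π_{j≠i} (x - xⱼ)/(xᵢ - xⱼ)

L_0(3.5) = (3.5 - 3)/(2 - 3) × (3.5 - 4)/(2 - 4) = -0.125000
L_1(3.5) = (3.5 - 2)/(3 - 2) × (3.5 - 4)/(3 - 4) = 0.750000
L_2(3.5) = (3.5 - 2)/(4 - 2) × (3.5 - 3)/(4 - 3) = 0.375000

P(3.5) = (-7)×L_0(3.5) + 5×L_1(3.5) + (-5)×L_2(3.5)
P(3.5) = 2.750000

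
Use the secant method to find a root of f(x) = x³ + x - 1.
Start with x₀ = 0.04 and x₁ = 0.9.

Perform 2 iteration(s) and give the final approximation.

f(x) = x³ + x - 1
x₀ = 0.04, x₁ = 0.9

Secant formula: x_{n+1} = x_n - f(x_n)(x_n - x_{n-1})/(f(x_n) - f(x_{n-1}))

Iteration 1:
  f(0.040000) = -0.959936
  f(0.900000) = 0.629000
  x_2 = 0.900000 - 0.629000×(0.900000 - 0.040000)/(0.629000 - (-0.959936))
       = 0.559558
Iteration 2:
  f(0.900000) = 0.629000
  f(0.559558) = -0.265241
  x_3 = 0.559558 - (-0.265241)×(0.559558 - 0.900000)/(-0.265241 - 0.629000)
       = 0.660537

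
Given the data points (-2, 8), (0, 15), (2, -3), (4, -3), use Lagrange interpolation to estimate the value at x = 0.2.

Lagrange interpolation formula:
P(x) = Σ yᵢ × Lᵢ(x)
where Lᵢ(x) = Π_{j≠i} (x - xⱼ)/(xᵢ - xⱼ)

L_0(0.2) = (0.2 - 0)/(-2 - 0) × (0.2 - 2)/(-2 - 2) × (0.2 - 4)/(-2 - 4) = -0.028500
L_1(0.2) = (0.2 - (-2))/(0 - (-2)) × (0.2 - 2)/(0 - 2) × (0.2 - 4)/(0 - 4) = 0.940500
L_2(0.2) = (0.2 - (-2))/(2 - (-2)) × (0.2 - 0)/(2 - 0) × (0.2 - 4)/(2 - 4) = 0.104500
L_3(0.2) = (0.2 - (-2))/(4 - (-2)) × (0.2 - 0)/(4 - 0) × (0.2 - 2)/(4 - 2) = -0.016500

P(0.2) = 8×L_0(0.2) + 15×L_1(0.2) + (-3)×L_2(0.2) + (-3)×L_3(0.2)
P(0.2) = 13.615500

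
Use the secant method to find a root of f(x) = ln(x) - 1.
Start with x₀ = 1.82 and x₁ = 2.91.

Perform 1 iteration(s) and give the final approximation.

f(x) = ln(x) - 1
x₀ = 1.82, x₁ = 2.91

Secant formula: x_{n+1} = x_n - f(x_n)(x_n - x_{n-1})/(f(x_n) - f(x_{n-1}))

Iteration 1:
  f(1.820000) = -0.401163
  f(2.910000) = 0.068153
  x_2 = 2.910000 - 0.068153×(2.910000 - 1.820000)/(0.068153 - (-0.401163))
       = 2.751713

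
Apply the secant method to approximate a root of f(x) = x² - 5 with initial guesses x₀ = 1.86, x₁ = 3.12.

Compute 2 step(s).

f(x) = x² - 5
x₀ = 1.86, x₁ = 3.12

Secant formula: x_{n+1} = x_n - f(x_n)(x_n - x_{n-1})/(f(x_n) - f(x_{n-1}))

Iteration 1:
  f(1.860000) = -1.540400
  f(3.120000) = 4.734400
  x_2 = 3.120000 - 4.734400×(3.120000 - 1.860000)/(4.734400 - (-1.540400))
       = 2.169317
Iteration 2:
  f(3.120000) = 4.734400
  f(2.169317) = -0.294063
  x_3 = 2.169317 - (-0.294063)×(2.169317 - 3.120000)/(-0.294063 - 4.734400)
       = 2.224913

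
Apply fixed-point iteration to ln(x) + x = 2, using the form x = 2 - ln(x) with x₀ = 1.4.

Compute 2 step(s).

Equation: ln(x) + x = 2
Fixed-point form: x = 2 - ln(x)
x₀ = 1.4

x_1 = g(1.400000) = 1.663528
x_2 = g(1.663528) = 1.491059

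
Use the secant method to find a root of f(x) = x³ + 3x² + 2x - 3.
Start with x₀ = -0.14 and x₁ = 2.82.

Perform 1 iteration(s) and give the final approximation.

f(x) = x³ + 3x² + 2x - 3
x₀ = -0.14, x₁ = 2.82

Secant formula: x_{n+1} = x_n - f(x_n)(x_n - x_{n-1})/(f(x_n) - f(x_{n-1}))

Iteration 1:
  f(-0.140000) = -3.223944
  f(2.820000) = 48.922968
  x_2 = 2.820000 - 48.922968×(2.820000 - (-0.140000))/(48.922968 - (-3.223944))
       = 0.043000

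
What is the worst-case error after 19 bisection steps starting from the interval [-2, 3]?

Bisection error bound: |error| ≤ (b-a)/2^n
|error| ≤ (3 - (-2))/2^19 = 5/2^19
|error| ≤ 0.0000095367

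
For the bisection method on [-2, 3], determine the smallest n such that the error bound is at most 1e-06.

We need (b-a)/2^n ≤ 1e-06
(3 - (-2))/2^n ≤ 1e-06
5/2^n ≤ 1e-06
2^n ≥ 5000000
n ≥ log₂(5000000) = 22.25
n ≥ 23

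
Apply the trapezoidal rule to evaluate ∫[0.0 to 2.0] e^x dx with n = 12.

f(x) = e^x
a = 0.0, b = 2.0, n = 12
h = (b - a)/n = 0.166667

Trapezoidal rule: (h/2)[f(x₀) + 2f(x₁) + 2f(x₂) + ... + f(xₙ)]

x_0 = 0.0000, f(x_0) = 1.000000, coefficient = 1
x_1 = 0.1667, f(x_1) = 1.181360, coefficient = 2
x_2 = 0.3333, f(x_2) = 1.395612, coefficient = 2
x_3 = 0.5000, f(x_3) = 1.648721, coefficient = 2
x_4 = 0.6667, f(x_4) = 1.947734, coefficient = 2
x_5 = 0.8333, f(x_5) = 2.300976, coefficient = 2
x_6 = 1.0000, f(x_6) = 2.718282, coefficient = 2
x_7 = 1.1667, f(x_7) = 3.211271, coefficient = 2
x_8 = 1.3333, f(x_8) = 3.793668, coefficient = 2
x_9 = 1.5000, f(x_9) = 4.481689, coefficient = 2
x_10 = 1.6667, f(x_10) = 5.294490, coefficient = 2
x_11 = 1.8333, f(x_11) = 6.254701, coefficient = 2
x_12 = 2.0000, f(x_12) = 7.389056, coefficient = 1

I ≈ (0.166667/2) × 76.846065 = 6.403839
Exact value: 6.389056
Error: 0.014783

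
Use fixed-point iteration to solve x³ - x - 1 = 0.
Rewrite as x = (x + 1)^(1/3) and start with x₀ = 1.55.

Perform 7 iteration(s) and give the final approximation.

Equation: x³ - x - 1 = 0
Fixed-point form: x = (x + 1)^(1/3)
x₀ = 1.55

x_1 = g(1.550000) = 1.366197
x_2 = g(1.366197) = 1.332550
x_3 = g(1.332550) = 1.326204
x_4 = g(1.326204) = 1.325000
x_5 = g(1.325000) = 1.324772
x_6 = g(1.324772) = 1.324728
x_7 = g(1.324728) = 1.324720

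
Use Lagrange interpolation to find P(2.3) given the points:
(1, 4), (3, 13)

Lagrange interpolation formula:
P(x) = Σ yᵢ × Lᵢ(x)
where Lᵢ(x) = Π_{j≠i} (x - xⱼ)/(xᵢ - xⱼ)

L_0(2.3) = (2.3 - 3)/(1 - 3) = 0.350000
L_1(2.3) = (2.3 - 1)/(3 - 1) = 0.650000

P(2.3) = 4×L_0(2.3) + 13×L_1(2.3)
P(2.3) = 9.850000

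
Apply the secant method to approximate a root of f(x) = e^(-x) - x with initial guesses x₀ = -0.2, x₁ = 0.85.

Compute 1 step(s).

f(x) = e^(-x) - x
x₀ = -0.2, x₁ = 0.85

Secant formula: x_{n+1} = x_n - f(x_n)(x_n - x_{n-1})/(f(x_n) - f(x_{n-1}))

Iteration 1:
  f(-0.200000) = 1.421403
  f(0.850000) = -0.422585
  x_2 = 0.850000 - (-0.422585)×(0.850000 - (-0.200000))/(-0.422585 - 1.421403)
       = 0.609372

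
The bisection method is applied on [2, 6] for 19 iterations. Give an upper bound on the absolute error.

Bisection error bound: |error| ≤ (b-a)/2^n
|error| ≤ (6 - 2)/2^19 = 4/2^19
|error| ≤ 0.0000076294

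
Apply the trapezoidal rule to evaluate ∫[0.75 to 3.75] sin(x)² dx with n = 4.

f(x) = sin(x)²
a = 0.75, b = 3.75, n = 4
h = (b - a)/n = 0.750000

Trapezoidal rule: (h/2)[f(x₀) + 2f(x₁) + 2f(x₂) + ... + f(xₙ)]

x_0 = 0.7500, f(x_0) = 0.464631, coefficient = 1
x_1 = 1.5000, f(x_1) = 0.994996, coefficient = 2
x_2 = 2.2500, f(x_2) = 0.605398, coefficient = 2
x_3 = 3.0000, f(x_3) = 0.019915, coefficient = 2
x_4 = 3.7500, f(x_4) = 0.326682, coefficient = 1

I ≈ (0.750000/2) × 4.031932 = 1.511974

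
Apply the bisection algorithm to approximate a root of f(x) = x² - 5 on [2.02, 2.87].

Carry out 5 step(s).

f(x) = x² - 5
Initial interval: [2.02, 2.87]

Iteration 1:
  c_1 = (2.020000 + 2.870000)/2 = 2.445000
  f(c_1) = f(2.445000) = 0.978025
  f(a) × f(c) < 0, new interval: [2.020000, 2.445000]
Iteration 2:
  c_2 = (2.020000 + 2.445000)/2 = 2.232500
  f(c_2) = f(2.232500) = -0.015944
  f(a) × f(c) ≥ 0, new interval: [2.232500, 2.445000]
Iteration 3:
  c_3 = (2.232500 + 2.445000)/2 = 2.338750
  f(c_3) = f(2.338750) = 0.469752
  f(a) × f(c) < 0, new interval: [2.232500, 2.338750]
Iteration 4:
  c_4 = (2.232500 + 2.338750)/2 = 2.285625
  f(c_4) = f(2.285625) = 0.224082
  f(a) × f(c) < 0, new interval: [2.232500, 2.285625]
Iteration 5:
  c_5 = (2.232500 + 2.285625)/2 = 2.259062
  f(c_5) = f(2.259062) = 0.103363
  f(a) × f(c) < 0, new interval: [2.232500, 2.259062]

After 5 iteration(s), the approximation is c_5 = 2.259062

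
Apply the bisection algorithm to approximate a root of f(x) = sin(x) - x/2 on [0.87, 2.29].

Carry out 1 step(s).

f(x) = sin(x) - x/2
Initial interval: [0.87, 2.29]

Iteration 1:
  c_1 = (0.870000 + 2.290000)/2 = 1.580000
  f(c_1) = f(1.580000) = 0.209958
  f(a) × f(c) ≥ 0, new interval: [1.580000, 2.290000]

After 1 iteration(s), the approximation is c_1 = 1.580000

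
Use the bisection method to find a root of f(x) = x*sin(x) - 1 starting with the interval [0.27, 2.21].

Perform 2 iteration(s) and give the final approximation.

f(x) = x*sin(x) - 1
Initial interval: [0.27, 2.21]

Iteration 1:
  c_1 = (0.270000 + 2.210000)/2 = 1.240000
  f(c_1) = f(1.240000) = 0.172772
  f(a) × f(c) < 0, new interval: [0.270000, 1.240000]
Iteration 2:
  c_2 = (0.270000 + 1.240000)/2 = 0.755000
  f(c_2) = f(0.755000) = -0.482607
  f(a) × f(c) ≥ 0, new interval: [0.755000, 1.240000]

After 2 iteration(s), the approximation is c_2 = 0.755000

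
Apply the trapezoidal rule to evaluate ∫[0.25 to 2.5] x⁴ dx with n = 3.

f(x) = x⁴
a = 0.25, b = 2.5, n = 3
h = (b - a)/n = 0.750000

Trapezoidal rule: (h/2)[f(x₀) + 2f(x₁) + 2f(x₂) + ... + f(xₙ)]

x_0 = 0.2500, f(x_0) = 0.003906, coefficient = 1
x_1 = 1.0000, f(x_1) = 1.000000, coefficient = 2
x_2 = 1.7500, f(x_2) = 9.378906, coefficient = 2
x_3 = 2.5000, f(x_3) = 39.062500, coefficient = 1

I ≈ (0.750000/2) × 59.824219 = 22.434082
Exact value: 19.531055
Error: 2.903027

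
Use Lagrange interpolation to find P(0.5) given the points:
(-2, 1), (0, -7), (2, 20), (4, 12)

Lagrange interpolation formula:
P(x) = Σ yᵢ × Lᵢ(x)
where Lᵢ(x) = Π_{j≠i} (x - xⱼ)/(xᵢ - xⱼ)

L_0(0.5) = (0.5 - 0)/(-2 - 0) × (0.5 - 2)/(-2 - 2) × (0.5 - 4)/(-2 - 4) = -0.054688
L_1(0.5) = (0.5 - (-2))/(0 - (-2)) × (0.5 - 2)/(0 - 2) × (0.5 - 4)/(0 - 4) = 0.820312
L_2(0.5) = (0.5 - (-2))/(2 - (-2)) × (0.5 - 0)/(2 - 0) × (0.5 - 4)/(2 - 4) = 0.273438
L_3(0.5) = (0.5 - (-2))/(4 - (-2)) × (0.5 - 0)/(4 - 0) × (0.5 - 2)/(4 - 2) = -0.039062

P(0.5) = 1×L_0(0.5) + (-7)×L_1(0.5) + 20×L_2(0.5) + 12×L_3(0.5)
P(0.5) = -0.796875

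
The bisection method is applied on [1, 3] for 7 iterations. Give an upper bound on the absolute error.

Bisection error bound: |error| ≤ (b-a)/2^n
|error| ≤ (3 - 1)/2^7 = 2/2^7
|error| ≤ 0.0156250000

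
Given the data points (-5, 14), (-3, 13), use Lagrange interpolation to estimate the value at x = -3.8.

Lagrange interpolation formula:
P(x) = Σ yᵢ × Lᵢ(x)
where Lᵢ(x) = Π_{j≠i} (x - xⱼ)/(xᵢ - xⱼ)

L_0(-3.8) = (-3.8 - (-3))/(-5 - (-3)) = 0.400000
L_1(-3.8) = (-3.8 - (-5))/(-3 - (-5)) = 0.600000

P(-3.8) = 14×L_0(-3.8) + 13×L_1(-3.8)
P(-3.8) = 13.400000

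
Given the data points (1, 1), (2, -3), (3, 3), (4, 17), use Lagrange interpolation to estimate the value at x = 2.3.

Lagrange interpolation formula:
P(x) = Σ yᵢ × Lᵢ(x)
where Lᵢ(x) = Π_{j≠i} (x - xⱼ)/(xᵢ - xⱼ)

L_0(2.3) = (2.3 - 2)/(1 - 2) × (2.3 - 3)/(1 - 3) × (2.3 - 4)/(1 - 4) = -0.059500
L_1(2.3) = (2.3 - 1)/(2 - 1) × (2.3 - 3)/(2 - 3) × (2.3 - 4)/(2 - 4) = 0.773500
L_2(2.3) = (2.3 - 1)/(3 - 1) × (2.3 - 2)/(3 - 2) × (2.3 - 4)/(3 - 4) = 0.331500
L_3(2.3) = (2.3 - 1)/(4 - 1) × (2.3 - 2)/(4 - 2) × (2.3 - 3)/(4 - 3) = -0.045500

P(2.3) = 1×L_0(2.3) + (-3)×L_1(2.3) + 3×L_2(2.3) + 17×L_3(2.3)
P(2.3) = -2.159000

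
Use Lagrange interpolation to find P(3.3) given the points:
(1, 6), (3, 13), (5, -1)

Lagrange interpolation formula:
P(x) = Σ yᵢ × Lᵢ(x)
where Lᵢ(x) = Π_{j≠i} (x - xⱼ)/(xᵢ - xⱼ)

L_0(3.3) = (3.3 - 3)/(1 - 3) × (3.3 - 5)/(1 - 5) = -0.063750
L_1(3.3) = (3.3 - 1)/(3 - 1) × (3.3 - 5)/(3 - 5) = 0.977500
L_2(3.3) = (3.3 - 1)/(5 - 1) × (3.3 - 3)/(5 - 3) = 0.086250

P(3.3) = 6×L_0(3.3) + 13×L_1(3.3) + (-1)×L_2(3.3)
P(3.3) = 12.238750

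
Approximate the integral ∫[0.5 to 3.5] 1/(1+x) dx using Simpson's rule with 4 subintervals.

f(x) = 1/(1+x)
a = 0.5, b = 3.5, n = 4
h = (b - a)/n = 0.750000

Simpson's rule: (h/3)[f(x₀) + 4f(x₁) + 2f(x₂) + ... + f(xₙ)]

x_0 = 0.5000, f(x_0) = 0.666667, coefficient = 1
x_1 = 1.2500, f(x_1) = 0.444444, coefficient = 4
x_2 = 2.0000, f(x_2) = 0.333333, coefficient = 2
x_3 = 2.7500, f(x_3) = 0.266667, coefficient = 4
x_4 = 3.5000, f(x_4) = 0.222222, coefficient = 1

I ≈ (0.750000/3) × 4.400000 = 1.100000
Exact value: 1.098612
Error: 0.001388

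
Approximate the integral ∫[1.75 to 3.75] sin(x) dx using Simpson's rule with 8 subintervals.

f(x) = sin(x)
a = 1.75, b = 3.75, n = 8
h = (b - a)/n = 0.250000

Simpson's rule: (h/3)[f(x₀) + 4f(x₁) + 2f(x₂) + ... + f(xₙ)]

x_0 = 1.7500, f(x_0) = 0.983986, coefficient = 1
x_1 = 2.0000, f(x_1) = 0.909297, coefficient = 4
x_2 = 2.2500, f(x_2) = 0.778073, coefficient = 2
x_3 = 2.5000, f(x_3) = 0.598472, coefficient = 4
x_4 = 2.7500, f(x_4) = 0.381661, coefficient = 2
x_5 = 3.0000, f(x_5) = 0.141120, coefficient = 4
x_6 = 3.2500, f(x_6) = -0.108195, coefficient = 2
x_7 = 3.5000, f(x_7) = -0.350783, coefficient = 4
x_8 = 3.7500, f(x_8) = -0.571561, coefficient = 1

I ≈ (0.250000/3) × 7.707928 = 0.642327
Exact value: 0.642313
Error: 0.000014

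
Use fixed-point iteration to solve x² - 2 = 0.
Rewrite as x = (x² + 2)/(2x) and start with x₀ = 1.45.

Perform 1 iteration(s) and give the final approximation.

Equation: x² - 2 = 0
Fixed-point form: x = (x² + 2)/(2x)
x₀ = 1.45

x_1 = g(1.450000) = 1.414655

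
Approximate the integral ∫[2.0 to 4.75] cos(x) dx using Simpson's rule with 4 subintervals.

f(x) = cos(x)
a = 2.0, b = 4.75, n = 4
h = (b - a)/n = 0.687500

Simpson's rule: (h/3)[f(x₀) + 4f(x₁) + 2f(x₂) + ... + f(xₙ)]

x_0 = 2.0000, f(x_0) = -0.416147, coefficient = 1
x_1 = 2.6875, f(x_1) = -0.898659, coefficient = 4
x_2 = 3.3750, f(x_2) = -0.972884, coefficient = 2
x_3 = 4.0625, f(x_3) = -0.605098, coefficient = 4
x_4 = 4.7500, f(x_4) = 0.037602, coefficient = 1

I ≈ (0.687500/3) × -8.339342 = -1.911099
Exact value: -1.908590
Error: 0.002509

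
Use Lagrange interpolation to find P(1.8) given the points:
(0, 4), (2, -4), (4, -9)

Lagrange interpolation formula:
P(x) = Σ yᵢ × Lᵢ(x)
where Lᵢ(x) = Π_{j≠i} (x - xⱼ)/(xᵢ - xⱼ)

L_0(1.8) = (1.8 - 2)/(0 - 2) × (1.8 - 4)/(0 - 4) = 0.055000
L_1(1.8) = (1.8 - 0)/(2 - 0) × (1.8 - 4)/(2 - 4) = 0.990000
L_2(1.8) = (1.8 - 0)/(4 - 0) × (1.8 - 2)/(4 - 2) = -0.045000

P(1.8) = 4×L_0(1.8) + (-4)×L_1(1.8) + (-9)×L_2(1.8)
P(1.8) = -3.335000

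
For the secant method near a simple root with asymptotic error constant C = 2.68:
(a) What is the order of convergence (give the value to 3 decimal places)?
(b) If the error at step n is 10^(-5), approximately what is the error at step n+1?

(a) Secant method has superlinear convergence with order φ = (1+√5)/2 ≈ 1.618.
    This means |e_{n+1}| ≈ C|e_n|^1.618.

(b) With |e_n| = 10^(-5) and C = 2.68:
    |e_{n+1}| ≈ 2.68 × (10^(-5))^1.618 = 2.68 × 10^(-8.09)

(a) ≈ 1.618 (golden ratio); (b) |e_{n+1}| ≈ 2.178e-08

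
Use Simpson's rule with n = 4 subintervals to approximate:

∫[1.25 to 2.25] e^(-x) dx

f(x) = e^(-x)
a = 1.25, b = 2.25, n = 4
h = (b - a)/n = 0.250000

Simpson's rule: (h/3)[f(x₀) + 4f(x₁) + 2f(x₂) + ... + f(xₙ)]

x_0 = 1.2500, f(x_0) = 0.286505, coefficient = 1
x_1 = 1.5000, f(x_1) = 0.223130, coefficient = 4
x_2 = 1.7500, f(x_2) = 0.173774, coefficient = 2
x_3 = 2.0000, f(x_3) = 0.135335, coefficient = 4
x_4 = 2.2500, f(x_4) = 0.105399, coefficient = 1

I ≈ (0.250000/3) × 2.173314 = 0.181109
Exact value: 0.181106
Error: 0.000004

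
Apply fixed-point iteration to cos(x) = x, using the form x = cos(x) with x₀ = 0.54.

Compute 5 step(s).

Equation: cos(x) = x
Fixed-point form: x = cos(x)
x₀ = 0.54

x_1 = g(0.540000) = 0.857709
x_2 = g(0.857709) = 0.654172
x_3 = g(0.654172) = 0.793552
x_4 = g(0.793552) = 0.701318
x_5 = g(0.701318) = 0.763993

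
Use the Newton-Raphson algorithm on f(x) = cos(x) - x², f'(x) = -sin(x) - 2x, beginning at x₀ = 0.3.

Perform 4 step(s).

f(x) = cos(x) - x²
f'(x) = -sin(x) - 2x
x₀ = 0.3

Newton-Raphson formula: x_{n+1} = x_n - f(x_n)/f'(x_n)

Iteration 1:
  f(0.300000) = 0.865336
  f'(0.300000) = -0.895520
  x_1 = 0.300000 - 0.865336/(-0.895520) = 1.266295
Iteration 2:
  f(1.266295) = -1.303685
  f'(1.266295) = -3.486586
  x_2 = 1.266295 - (-1.303685)/(-3.486586) = 0.892380
Iteration 3:
  f(0.892380) = -0.168782
  f'(0.892380) = -2.563329
  x_3 = 0.892380 - (-0.168782)/(-2.563329) = 0.826535
Iteration 4:
  f(0.826535) = -0.005733
  f'(0.826535) = -2.388660
  x_4 = 0.826535 - (-0.005733)/(-2.388660) = 0.824136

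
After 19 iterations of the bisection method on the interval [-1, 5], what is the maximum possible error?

Bisection error bound: |error| ≤ (b-a)/2^n
|error| ≤ (5 - (-1))/2^19 = 6/2^19
|error| ≤ 0.0000114441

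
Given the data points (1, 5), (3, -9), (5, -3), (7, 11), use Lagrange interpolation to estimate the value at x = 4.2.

Lagrange interpolation formula:
P(x) = Σ yᵢ × Lᵢ(x)
where Lᵢ(x) = Π_{j≠i} (x - xⱼ)/(xᵢ - xⱼ)

L_0(4.2) = (4.2 - 3)/(1 - 3) × (4.2 - 5)/(1 - 5) × (4.2 - 7)/(1 - 7) = -0.056000
L_1(4.2) = (4.2 - 1)/(3 - 1) × (4.2 - 5)/(3 - 5) × (4.2 - 7)/(3 - 7) = 0.448000
L_2(4.2) = (4.2 - 1)/(5 - 1) × (4.2 - 3)/(5 - 3) × (4.2 - 7)/(5 - 7) = 0.672000
L_3(4.2) = (4.2 - 1)/(7 - 1) × (4.2 - 3)/(7 - 3) × (4.2 - 5)/(7 - 5) = -0.064000

P(4.2) = 5×L_0(4.2) + (-9)×L_1(4.2) + (-3)×L_2(4.2) + 11×L_3(4.2)
P(4.2) = -7.032000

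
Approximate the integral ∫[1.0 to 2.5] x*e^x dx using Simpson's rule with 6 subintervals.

f(x) = x*e^x
a = 1.0, b = 2.5, n = 6
h = (b - a)/n = 0.250000

Simpson's rule: (h/3)[f(x₀) + 4f(x₁) + 2f(x₂) + ... + f(xₙ)]

x_0 = 1.0000, f(x_0) = 2.718282, coefficient = 1
x_1 = 1.2500, f(x_1) = 4.362929, coefficient = 4
x_2 = 1.5000, f(x_2) = 6.722534, coefficient = 2
x_3 = 1.7500, f(x_3) = 10.070555, coefficient = 4
x_4 = 2.0000, f(x_4) = 14.778112, coefficient = 2
x_5 = 2.2500, f(x_5) = 21.347406, coefficient = 4
x_6 = 2.5000, f(x_6) = 30.456235, coefficient = 1

I ≈ (0.250000/3) × 219.299364 = 18.274947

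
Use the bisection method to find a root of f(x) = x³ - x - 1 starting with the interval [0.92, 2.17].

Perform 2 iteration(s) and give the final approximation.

f(x) = x³ - x - 1
Initial interval: [0.92, 2.17]

Iteration 1:
  c_1 = (0.920000 + 2.170000)/2 = 1.545000
  f(c_1) = f(1.545000) = 1.142954
  f(a) × f(c) < 0, new interval: [0.920000, 1.545000]
Iteration 2:
  c_2 = (0.920000 + 1.545000)/2 = 1.232500
  f(c_2) = f(1.232500) = -0.360263
  f(a) × f(c) ≥ 0, new interval: [1.232500, 1.545000]

After 2 iteration(s), the approximation is c_2 = 1.232500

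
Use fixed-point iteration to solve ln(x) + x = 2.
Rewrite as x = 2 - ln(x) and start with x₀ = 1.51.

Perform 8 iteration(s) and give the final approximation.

Equation: ln(x) + x = 2
Fixed-point form: x = 2 - ln(x)
x₀ = 1.51

x_1 = g(1.510000) = 1.587890
x_2 = g(1.587890) = 1.537594
x_3 = g(1.537594) = 1.569781
x_4 = g(1.569781) = 1.549064
x_5 = g(1.549064) = 1.562349
x_6 = g(1.562349) = 1.553809
x_7 = g(1.553809) = 1.559290
x_8 = g(1.559290) = 1.555769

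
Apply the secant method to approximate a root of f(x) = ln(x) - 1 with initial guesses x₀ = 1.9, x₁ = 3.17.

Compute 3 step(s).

f(x) = ln(x) - 1
x₀ = 1.9, x₁ = 3.17

Secant formula: x_{n+1} = x_n - f(x_n)(x_n - x_{n-1})/(f(x_n) - f(x_{n-1}))

Iteration 1:
  f(1.900000) = -0.358146
  f(3.170000) = 0.153732
  x_2 = 3.170000 - 0.153732×(3.170000 - 1.900000)/(0.153732 - (-0.358146))
       = 2.788582
Iteration 2:
  f(3.170000) = 0.153732
  f(2.788582) = 0.025533
  x_3 = 2.788582 - 0.025533×(2.788582 - 3.170000)/(0.025533 - 0.153732)
       = 2.712615
Iteration 3:
  f(2.788582) = 0.025533
  f(2.712615) = -0.002087
  x_4 = 2.712615 - (-0.002087)×(2.712615 - 2.788582)/(-0.002087 - 0.025533)
       = 2.718355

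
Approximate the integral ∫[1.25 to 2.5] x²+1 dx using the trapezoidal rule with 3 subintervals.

f(x) = x²+1
a = 1.25, b = 2.5, n = 3
h = (b - a)/n = 0.416667

Trapezoidal rule: (h/2)[f(x₀) + 2f(x₁) + 2f(x₂) + ... + f(xₙ)]

x_0 = 1.2500, f(x_0) = 2.562500, coefficient = 1
x_1 = 1.6667, f(x_1) = 3.777778, coefficient = 2
x_2 = 2.0833, f(x_2) = 5.340278, coefficient = 2
x_3 = 2.5000, f(x_3) = 7.250000, coefficient = 1

I ≈ (0.416667/2) × 28.048611 = 5.843461
Exact value: 5.807292
Error: 0.036169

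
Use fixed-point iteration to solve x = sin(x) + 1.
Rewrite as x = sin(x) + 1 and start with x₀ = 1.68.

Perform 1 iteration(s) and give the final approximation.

Equation: x = sin(x) + 1
Fixed-point form: x = sin(x) + 1
x₀ = 1.68

x_1 = g(1.680000) = 1.994043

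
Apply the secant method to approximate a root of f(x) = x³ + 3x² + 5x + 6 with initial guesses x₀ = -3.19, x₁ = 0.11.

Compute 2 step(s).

f(x) = x³ + 3x² + 5x + 6
x₀ = -3.19, x₁ = 0.11

Secant formula: x_{n+1} = x_n - f(x_n)(x_n - x_{n-1})/(f(x_n) - f(x_{n-1}))

Iteration 1:
  f(-3.190000) = -11.883459
  f(0.110000) = 6.587631
  x_2 = 0.110000 - 6.587631×(0.110000 - (-3.190000))/(6.587631 - (-11.883459))
       = -1.066930
Iteration 2:
  f(0.110000) = 6.587631
  f(-1.066930) = 2.865840
  x_3 = -1.066930 - 2.865840×(-1.066930 - 0.110000)/(2.865840 - 6.587631)
       = -1.973186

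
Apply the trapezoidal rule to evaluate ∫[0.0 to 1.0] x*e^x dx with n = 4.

f(x) = x*e^x
a = 0.0, b = 1.0, n = 4
h = (b - a)/n = 0.250000

Trapezoidal rule: (h/2)[f(x₀) + 2f(x₁) + 2f(x₂) + ... + f(xₙ)]

x_0 = 0.0000, f(x_0) = 0.000000, coefficient = 1
x_1 = 0.2500, f(x_1) = 0.321006, coefficient = 2
x_2 = 0.5000, f(x_2) = 0.824361, coefficient = 2
x_3 = 0.7500, f(x_3) = 1.587750, coefficient = 2
x_4 = 1.0000, f(x_4) = 2.718282, coefficient = 1

I ≈ (0.250000/2) × 8.184516 = 1.023064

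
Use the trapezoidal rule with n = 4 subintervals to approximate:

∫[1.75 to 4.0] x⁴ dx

f(x) = x⁴
a = 1.75, b = 4.0, n = 4
h = (b - a)/n = 0.562500

Trapezoidal rule: (h/2)[f(x₀) + 2f(x₁) + 2f(x₂) + ... + f(xₙ)]

x_0 = 1.7500, f(x_0) = 9.378906, coefficient = 1
x_1 = 2.3125, f(x_1) = 28.597427, coefficient = 2
x_2 = 2.8750, f(x_2) = 68.320557, coefficient = 2
x_3 = 3.4375, f(x_3) = 139.627457, coefficient = 2
x_4 = 4.0000, f(x_4) = 256.000000, coefficient = 1

I ≈ (0.562500/2) × 738.469788 = 207.694628
Exact value: 201.517383
Error: 6.177245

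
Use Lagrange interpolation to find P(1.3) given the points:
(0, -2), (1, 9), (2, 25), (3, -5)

Lagrange interpolation formula:
P(x) = Σ yᵢ × Lᵢ(x)
where Lᵢ(x) = Π_{j≠i} (x - xⱼ)/(xᵢ - xⱼ)

L_0(1.3) = (1.3 - 1)/(0 - 1) × (1.3 - 2)/(0 - 2) × (1.3 - 3)/(0 - 3) = -0.059500
L_1(1.3) = (1.3 - 0)/(1 - 0) × (1.3 - 2)/(1 - 2) × (1.3 - 3)/(1 - 3) = 0.773500
L_2(1.3) = (1.3 - 0)/(2 - 0) × (1.3 - 1)/(2 - 1) × (1.3 - 3)/(2 - 3) = 0.331500
L_3(1.3) = (1.3 - 0)/(3 - 0) × (1.3 - 1)/(3 - 1) × (1.3 - 2)/(3 - 2) = -0.045500

P(1.3) = (-2)×L_0(1.3) + 9×L_1(1.3) + 25×L_2(1.3) + (-5)×L_3(1.3)
P(1.3) = 15.595500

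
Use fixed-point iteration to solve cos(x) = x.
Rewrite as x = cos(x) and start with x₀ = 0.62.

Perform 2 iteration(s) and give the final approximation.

Equation: cos(x) = x
Fixed-point form: x = cos(x)
x₀ = 0.62

x_1 = g(0.620000) = 0.813878
x_2 = g(0.813878) = 0.686684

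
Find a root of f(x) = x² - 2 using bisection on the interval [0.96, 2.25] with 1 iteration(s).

f(x) = x² - 2
Initial interval: [0.96, 2.25]

Iteration 1:
  c_1 = (0.960000 + 2.250000)/2 = 1.605000
  f(c_1) = f(1.605000) = 0.576025
  f(a) × f(c) < 0, new interval: [0.960000, 1.605000]

After 1 iteration(s), the approximation is c_1 = 1.605000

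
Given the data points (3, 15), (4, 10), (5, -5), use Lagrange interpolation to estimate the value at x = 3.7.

Lagrange interpolation formula:
P(x) = Σ yᵢ × Lᵢ(x)
where Lᵢ(x) = Π_{j≠i} (x - xⱼ)/(xᵢ - xⱼ)

L_0(3.7) = (3.7 - 4)/(3 - 4) × (3.7 - 5)/(3 - 5) = 0.195000
L_1(3.7) = (3.7 - 3)/(4 - 3) × (3.7 - 5)/(4 - 5) = 0.910000
L_2(3.7) = (3.7 - 3)/(5 - 3) × (3.7 - 4)/(5 - 4) = -0.105000

P(3.7) = 15×L_0(3.7) + 10×L_1(3.7) + (-5)×L_2(3.7)
P(3.7) = 12.550000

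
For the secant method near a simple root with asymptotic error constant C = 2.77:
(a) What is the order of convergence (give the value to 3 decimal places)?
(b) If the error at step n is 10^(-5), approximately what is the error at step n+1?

(a) Secant method has superlinear convergence with order φ = (1+√5)/2 ≈ 1.618.
    This means |e_{n+1}| ≈ C|e_n|^1.618.

(b) With |e_n| = 10^(-5) and C = 2.77:
    |e_{n+1}| ≈ 2.77 × (10^(-5))^1.618 = 2.77 × 10^(-8.09)

(a) ≈ 1.618 (golden ratio); (b) |e_{n+1}| ≈ 2.251e-08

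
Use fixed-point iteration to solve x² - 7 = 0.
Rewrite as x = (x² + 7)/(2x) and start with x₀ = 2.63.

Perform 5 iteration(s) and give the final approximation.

Equation: x² - 7 = 0
Fixed-point form: x = (x² + 7)/(2x)
x₀ = 2.63

x_1 = g(2.630000) = 2.645798
x_2 = g(2.645798) = 2.645751
x_3 = g(2.645751) = 2.645751
x_4 = g(2.645751) = 2.645751
x_5 = g(2.645751) = 2.645751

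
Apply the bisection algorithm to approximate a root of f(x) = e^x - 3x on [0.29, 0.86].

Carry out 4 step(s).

f(x) = e^x - 3x
Initial interval: [0.29, 0.86]

Iteration 1:
  c_1 = (0.290000 + 0.860000)/2 = 0.575000
  f(c_1) = f(0.575000) = 0.052131
  f(a) × f(c) ≥ 0, new interval: [0.575000, 0.860000]
Iteration 2:
  c_2 = (0.575000 + 0.860000)/2 = 0.717500
  f(c_2) = f(0.717500) = -0.103196
  f(a) × f(c) < 0, new interval: [0.575000, 0.717500]
Iteration 3:
  c_3 = (0.575000 + 0.717500)/2 = 0.646250
  f(c_3) = f(0.646250) = -0.030379
  f(a) × f(c) < 0, new interval: [0.575000, 0.646250]
Iteration 4:
  c_4 = (0.575000 + 0.646250)/2 = 0.610625
  f(c_4) = f(0.610625) = 0.009707
  f(a) × f(c) ≥ 0, new interval: [0.610625, 0.646250]

After 4 iteration(s), the approximation is c_4 = 0.610625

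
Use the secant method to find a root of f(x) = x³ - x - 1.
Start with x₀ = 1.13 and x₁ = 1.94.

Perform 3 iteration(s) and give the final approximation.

f(x) = x³ - x - 1
x₀ = 1.13, x₁ = 1.94

Secant formula: x_{n+1} = x_n - f(x_n)(x_n - x_{n-1})/(f(x_n) - f(x_{n-1}))

Iteration 1:
  f(1.130000) = -0.687103
  f(1.940000) = 4.361384
  x_2 = 1.940000 - 4.361384×(1.940000 - 1.130000)/(4.361384 - (-0.687103))
       = 1.240242
Iteration 2:
  f(1.940000) = 4.361384
  f(1.240242) = -0.332503
  x_3 = 1.240242 - (-0.332503)×(1.240242 - 1.940000)/(-0.332503 - 4.361384)
       = 1.289811
Iteration 3:
  f(1.240242) = -0.332503
  f(1.289811) = -0.144067
  x_4 = 1.289811 - (-0.144067)×(1.289811 - 1.240242)/(-0.144067 - (-0.332503))
       = 1.327708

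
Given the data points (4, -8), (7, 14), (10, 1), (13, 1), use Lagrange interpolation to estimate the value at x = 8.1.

Lagrange interpolation formula:
P(x) = Σ yᵢ × Lᵢ(x)
where Lᵢ(x) = Π_{j≠i} (x - xⱼ)/(xᵢ - xⱼ)

L_0(8.1) = (8.1 - 7)/(4 - 7) × (8.1 - 10)/(4 - 10) × (8.1 - 13)/(4 - 13) = -0.063216
L_1(8.1) = (8.1 - 4)/(7 - 4) × (8.1 - 10)/(7 - 10) × (8.1 - 13)/(7 - 13) = 0.706870
L_2(8.1) = (8.1 - 4)/(10 - 4) × (8.1 - 7)/(10 - 7) × (8.1 - 13)/(10 - 13) = 0.409241
L_3(8.1) = (8.1 - 4)/(13 - 4) × (8.1 - 7)/(13 - 7) × (8.1 - 10)/(13 - 10) = -0.052895

P(8.1) = (-8)×L_0(8.1) + 14×L_1(8.1) + 1×L_2(8.1) + 1×L_3(8.1)
P(8.1) = 10.758259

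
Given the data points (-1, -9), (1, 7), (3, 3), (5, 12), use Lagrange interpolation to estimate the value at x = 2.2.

Lagrange interpolation formula:
P(x) = Σ yᵢ × Lᵢ(x)
where Lᵢ(x) = Π_{j≠i} (x - xⱼ)/(xᵢ - xⱼ)

L_0(2.2) = (2.2 - 1)/(-1 - 1) × (2.2 - 3)/(-1 - 3) × (2.2 - 5)/(-1 - 5) = -0.056000
L_1(2.2) = (2.2 - (-1))/(1 - (-1)) × (2.2 - 3)/(1 - 3) × (2.2 - 5)/(1 - 5) = 0.448000
L_2(2.2) = (2.2 - (-1))/(3 - (-1)) × (2.2 - 1)/(3 - 1) × (2.2 - 5)/(3 - 5) = 0.672000
L_3(2.2) = (2.2 - (-1))/(5 - (-1)) × (2.2 - 1)/(5 - 1) × (2.2 - 3)/(5 - 3) = -0.064000

P(2.2) = (-9)×L_0(2.2) + 7×L_1(2.2) + 3×L_2(2.2) + 12×L_3(2.2)
P(2.2) = 4.888000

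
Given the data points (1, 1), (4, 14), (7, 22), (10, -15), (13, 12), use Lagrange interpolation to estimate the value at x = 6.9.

Lagrange interpolation formula:
P(x) = Σ yᵢ × Lᵢ(x)
where Lᵢ(x) = Π_{j≠i} (x - xⱼ)/(xᵢ - xⱼ)

L_0(6.9) = (6.9 - 4)/(1 - 4) × (6.9 - 7)/(1 - 7) × (6.9 - 10)/(1 - 10) × (6.9 - 13)/(1 - 13) = -0.002821
L_1(6.9) = (6.9 - 1)/(4 - 1) × (6.9 - 7)/(4 - 7) × (6.9 - 10)/(4 - 10) × (6.9 - 13)/(4 - 13) = 0.022957
L_2(6.9) = (6.9 - 1)/(7 - 1) × (6.9 - 4)/(7 - 4) × (6.9 - 10)/(7 - 10) × (6.9 - 13)/(7 - 13) = 0.998611
L_3(6.9) = (6.9 - 1)/(10 - 1) × (6.9 - 4)/(10 - 4) × (6.9 - 7)/(10 - 7) × (6.9 - 13)/(10 - 13) = -0.021476
L_4(6.9) = (6.9 - 1)/(13 - 1) × (6.9 - 4)/(13 - 4) × (6.9 - 7)/(13 - 7) × (6.9 - 10)/(13 - 10) = 0.002728

P(6.9) = 1×L_0(6.9) + 14×L_1(6.9) + 22×L_2(6.9) + (-15)×L_3(6.9) + 12×L_4(6.9)
P(6.9) = 22.642897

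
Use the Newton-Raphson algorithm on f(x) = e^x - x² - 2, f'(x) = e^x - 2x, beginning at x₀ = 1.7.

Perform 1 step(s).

f(x) = e^x - x² - 2
f'(x) = e^x - 2x
x₀ = 1.7

Newton-Raphson formula: x_{n+1} = x_n - f(x_n)/f'(x_n)

Iteration 1:
  f(1.700000) = 0.583947
  f'(1.700000) = 2.073947
  x_1 = 1.700000 - 0.583947/2.073947 = 1.418437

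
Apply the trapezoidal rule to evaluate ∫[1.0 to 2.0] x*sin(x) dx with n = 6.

f(x) = x*sin(x)
a = 1.0, b = 2.0, n = 6
h = (b - a)/n = 0.166667

Trapezoidal rule: (h/2)[f(x₀) + 2f(x₁) + 2f(x₂) + ... + f(xₙ)]

x_0 = 1.0000, f(x_0) = 0.841471, coefficient = 1
x_1 = 1.1667, f(x_1) = 1.072686, coefficient = 2
x_2 = 1.3333, f(x_2) = 1.295917, coefficient = 2
x_3 = 1.5000, f(x_3) = 1.496242, coefficient = 2
x_4 = 1.6667, f(x_4) = 1.659013, coefficient = 2
x_5 = 1.8333, f(x_5) = 1.770514, coefficient = 2
x_6 = 2.0000, f(x_6) = 1.818595, coefficient = 1

I ≈ (0.166667/2) × 17.248810 = 1.437401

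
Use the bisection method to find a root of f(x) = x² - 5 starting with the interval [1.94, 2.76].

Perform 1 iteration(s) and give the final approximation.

f(x) = x² - 5
Initial interval: [1.94, 2.76]

Iteration 1:
  c_1 = (1.940000 + 2.760000)/2 = 2.350000
  f(c_1) = f(2.350000) = 0.522500
  f(a) × f(c) < 0, new interval: [1.940000, 2.350000]

After 1 iteration(s), the approximation is c_1 = 2.350000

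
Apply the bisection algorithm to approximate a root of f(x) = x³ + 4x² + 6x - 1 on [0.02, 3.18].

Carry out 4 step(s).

f(x) = x³ + 4x² + 6x - 1
Initial interval: [0.02, 3.18]

Iteration 1:
  c_1 = (0.020000 + 3.180000)/2 = 1.600000
  f(c_1) = f(1.600000) = 22.936000
  f(a) × f(c) < 0, new interval: [0.020000, 1.600000]
Iteration 2:
  c_2 = (0.020000 + 1.600000)/2 = 0.810000
  f(c_2) = f(0.810000) = 7.015841
  f(a) × f(c) < 0, new interval: [0.020000, 0.810000]
Iteration 3:
  c_3 = (0.020000 + 0.810000)/2 = 0.415000
  f(c_3) = f(0.415000) = 2.250373
  f(a) × f(c) < 0, new interval: [0.020000, 0.415000]
Iteration 4:
  c_4 = (0.020000 + 0.415000)/2 = 0.217500
  f(c_4) = f(0.217500) = 0.504514
  f(a) × f(c) < 0, new interval: [0.020000, 0.217500]

After 4 iteration(s), the approximation is c_4 = 0.217500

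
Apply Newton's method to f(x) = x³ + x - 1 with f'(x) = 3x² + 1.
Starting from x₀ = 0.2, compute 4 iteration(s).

f(x) = x³ + x - 1
f'(x) = 3x² + 1
x₀ = 0.2

Newton-Raphson formula: x_{n+1} = x_n - f(x_n)/f'(x_n)

Iteration 1:
  f(0.200000) = -0.792000
  f'(0.200000) = 1.120000
  x_1 = 0.200000 - (-0.792000)/1.120000 = 0.907143
Iteration 2:
  f(0.907143) = 0.653638
  f'(0.907143) = 3.468724
  x_2 = 0.907143 - 0.653638/3.468724 = 0.718705
Iteration 3:
  f(0.718705) = 0.089943
  f'(0.718705) = 2.549612
  x_3 = 0.718705 - 0.089943/2.549612 = 0.683428
Iteration 4:
  f(0.683428) = 0.002639
  f'(0.683428) = 2.401222
  x_4 = 0.683428 - 0.002639/2.401222 = 0.682329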